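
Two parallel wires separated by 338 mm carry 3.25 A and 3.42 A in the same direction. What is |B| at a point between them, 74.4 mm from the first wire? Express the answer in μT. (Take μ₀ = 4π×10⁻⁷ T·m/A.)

Each long wire gives B = μ₀I/(2πd). Distances are d₁ = 0.0744 m and d₂ = 0.2636 m.
B₁ = 8.74×10⁻⁶ T, B₂ = 2.59×10⁻⁶ T.
Between parallel currents the two contributions point in opposite directions, so they subtract. B = |B₁ − B₂| = |8.74×10⁻⁶ − 2.59×10⁻⁶| = 6.14×10⁻⁶ T.

B ≈ 6.14 μT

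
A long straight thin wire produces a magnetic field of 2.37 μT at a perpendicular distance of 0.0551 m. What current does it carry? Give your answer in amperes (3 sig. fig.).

I ≈ 0.653 A

For a long straight wire B = μ₀I/(2πd), so I = 2πdB/μ₀.
I = 2π × 0.0551 × 2.37×10⁻⁶ / (4π×10⁻⁷) = 0.653 A.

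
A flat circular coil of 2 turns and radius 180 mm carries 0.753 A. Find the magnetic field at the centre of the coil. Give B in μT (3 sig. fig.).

B ≈ 5.26 μT

For an N-turn flat coil, B = Nμ₀I/(2R) with R = 0.18 m.
B = 2 × 2.63×10⁻⁶ T = 5.26×10⁻⁶ T.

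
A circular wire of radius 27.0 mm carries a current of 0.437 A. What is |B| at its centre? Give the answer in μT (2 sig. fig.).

B ≈ 10 μT

At the centre of a circular loop the Biot–Savart law gives B = μ₀I/(2R).
B = (4π×10⁻⁷ × 0.437) / (2 × 0.027) = 1.02×10⁻⁵ T.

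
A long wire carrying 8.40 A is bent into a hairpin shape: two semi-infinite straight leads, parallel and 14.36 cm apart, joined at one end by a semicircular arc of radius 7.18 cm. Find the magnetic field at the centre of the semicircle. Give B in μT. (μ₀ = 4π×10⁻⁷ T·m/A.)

B ≈ 60.2 μT

The semicircular arc contributes B_arc = μ₀I·π/(4πR) = μ₀I/(4R) = 3.68×10⁻⁵ T.
Each semi-infinite lead is at perpendicular distance R = 0.0718 m from the centre, with the perpendicular foot at its near end, so it contributes μ₀I/(4πR); both point the same way, together 2.34×10⁻⁵ T.
Arc and leads all point the same direction: B = 3.68×10⁻⁵ + 2.34×10⁻⁵ = 6.02×10⁻⁵ T.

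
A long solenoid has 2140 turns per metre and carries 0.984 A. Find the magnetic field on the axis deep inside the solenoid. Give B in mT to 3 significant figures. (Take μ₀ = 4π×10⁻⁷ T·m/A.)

Inside a long solenoid, B = μ₀nI with n = 2140 turns/m.
B = 4π×10⁻⁷ × 2140 × 0.984 = 2.65×10⁻³ T.

B ≈ 2.65 mT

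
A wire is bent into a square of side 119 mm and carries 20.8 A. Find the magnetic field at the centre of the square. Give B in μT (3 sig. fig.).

B ≈ 198 μT

Each side is a finite straight segment at perpendicular distance d = a/(2 tan(π/4)) = 0.0595 m from the centre, with end-angles ±π/4.
One side contributes B₁ = (μ₀I/4πd)·2 sin(π/4) = 4.94×10⁻⁵ T.
All 4 sides add in the same direction: B = 4 × 4.94×10⁻⁵ = 1.98×10⁻⁴ T.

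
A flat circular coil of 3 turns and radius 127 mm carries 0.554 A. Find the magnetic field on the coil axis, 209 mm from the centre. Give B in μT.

B ≈ 1.15 μT

For an N-turn flat coil, B = Nμ₀IR²/[2(R²+z²)^(3/2)] with R = 0.127 m, z = 0.209 m.
B = 3 × 3.84×10⁻⁷ T = 1.15×10⁻⁶ T.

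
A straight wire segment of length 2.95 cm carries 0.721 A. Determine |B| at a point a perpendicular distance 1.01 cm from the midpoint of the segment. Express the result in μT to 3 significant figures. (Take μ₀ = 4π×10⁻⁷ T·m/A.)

For a finite straight segment, B = (μ₀I/4πd)(sinθ₁ + sinθ₂), where θ₁, θ₂ are the angles from the perpendicular to each end.
The perpendicular from the point meets the wire at its midpoint, so each end is L/2 = 0.01475 m away along the wire.
sinθ₁ = 0.01475/√(0.01475²+0.0101²) = 0.8251; sinθ₂ = 0.01475/√(0.01475²+0.0101²) = 0.8251.
B = (4π×10⁻⁷ × 0.721) / (4π × 0.0101) × (0.8251 + 0.8251) = 1.18×10⁻⁵ T.

B ≈ 11.8 μT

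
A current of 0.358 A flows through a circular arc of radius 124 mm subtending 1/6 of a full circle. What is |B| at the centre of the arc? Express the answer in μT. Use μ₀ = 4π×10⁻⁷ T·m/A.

The Biot–Savart field of a circular arc at its centre is B = μ₀Iφ/(4πR), with φ = 1.047 rad.
B = (4π×10⁻⁷ × 0.358 × 1.047) / (4π × 0.124) = 3.02×10⁻⁷ T.

B ≈ 0.302 μT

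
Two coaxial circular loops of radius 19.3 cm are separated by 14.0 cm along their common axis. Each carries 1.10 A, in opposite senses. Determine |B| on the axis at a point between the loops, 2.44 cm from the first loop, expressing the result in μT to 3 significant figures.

Each loop contributes B = μ₀IR²/[2(R²+z²)^(3/2)] on the axis, with z measured from that loop.
Loop 1 (z = 0.0244 m): B₁ = 3.50×10⁻⁶ T. Loop 2 (z = 0.1156 m): B₂ = 2.26×10⁻⁶ T.
The fields oppose: B = |B₁ − B₂| = 1.24×10⁻⁶ T.

B ≈ 1.24 μT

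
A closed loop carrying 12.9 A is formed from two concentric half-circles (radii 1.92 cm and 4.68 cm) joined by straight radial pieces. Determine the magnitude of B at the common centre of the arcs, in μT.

B ≈ 124 μT

The radial connectors point toward the centre, so dl × r̂ = 0 and they contribute nothing.
Each semicircle gives μ₀I/(4R): inner arc 2.11×10⁻⁴ T, outer arc 8.66×10⁻⁵ T.
The two arcs carry current in opposite angular senses, so their fields oppose: B = |2.11×10⁻⁴ − 8.66×10⁻⁵| = 1.24×10⁻⁴ T.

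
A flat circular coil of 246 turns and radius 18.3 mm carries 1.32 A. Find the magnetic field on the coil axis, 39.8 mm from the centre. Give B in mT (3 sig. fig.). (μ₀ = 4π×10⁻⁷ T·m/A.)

For an N-turn flat coil, B = Nμ₀IR²/[2(R²+z²)^(3/2)] with R = 0.0183 m, z = 0.0398 m.
B = 246 × 3.30×10⁻⁶ T = 8.13×10⁻⁴ T.

B ≈ 0.813 mT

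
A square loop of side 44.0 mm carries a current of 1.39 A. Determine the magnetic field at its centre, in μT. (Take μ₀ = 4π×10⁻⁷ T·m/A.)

Each side is a finite straight segment at perpendicular distance d = a/(2 tan(π/4)) = 0.022 m from the centre, with end-angles ±π/4.
One side contributes B₁ = (μ₀I/4πd)·2 sin(π/4) = 8.94×10⁻⁶ T.
All 4 sides add in the same direction: B = 4 × 8.94×10⁻⁶ = 3.57×10⁻⁵ T.

B ≈ 35.7 μT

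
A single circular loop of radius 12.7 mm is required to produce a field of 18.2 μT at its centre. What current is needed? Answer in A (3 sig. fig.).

I ≈ 0.368 A

At the centre of a circular loop B = μ₀I/(2R), so I = 2RB/μ₀.
With R = 0.0127 m, I = 2 × 0.0127 × 1.82×10⁻⁵ / (4π×10⁻⁷) = 0.368 A.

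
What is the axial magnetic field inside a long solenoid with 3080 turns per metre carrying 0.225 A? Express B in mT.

Inside a long solenoid, B = μ₀nI with n = 3080 turns/m.
B = 4π×10⁻⁷ × 3080 × 0.225 = 8.71×10⁻⁴ T.

B ≈ 0.871 mT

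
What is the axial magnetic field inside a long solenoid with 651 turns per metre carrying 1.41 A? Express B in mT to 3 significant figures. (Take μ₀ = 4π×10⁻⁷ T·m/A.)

B ≈ 1.15 mT

Inside a long solenoid, B = μ₀nI with n = 651 turns/m.
B = 4π×10⁻⁷ × 651 × 1.41 = 1.15×10⁻³ T.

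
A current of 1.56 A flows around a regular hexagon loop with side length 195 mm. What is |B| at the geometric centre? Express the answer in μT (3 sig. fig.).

B ≈ 5.54 μT

Each side is a finite straight segment at perpendicular distance d = a/(2 tan(π/6)) = 0.1689 m from the centre, with end-angles ±π/6.
One side contributes B₁ = (μ₀I/4πd)·2 sin(π/6) = 9.24×10⁻⁷ T.
All 6 sides add in the same direction: B = 6 × 9.24×10⁻⁷ = 5.54×10⁻⁶ T.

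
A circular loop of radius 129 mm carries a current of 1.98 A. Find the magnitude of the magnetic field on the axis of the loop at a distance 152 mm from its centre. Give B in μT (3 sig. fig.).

On the axis of a circular loop, B = μ₀IR² / [2(R²+z²)^(3/2)].
R² + z² = (0.129)² + (0.152)² = 0.03975 m², and (R²+z²)^(3/2) = 7.92×10⁻³ m³.
B = (4π×10⁻⁷ × 1.98 × 0.01664) / (2 × 7.92×10⁻³) = 2.61×10⁻⁶ T.

B ≈ 2.61 μT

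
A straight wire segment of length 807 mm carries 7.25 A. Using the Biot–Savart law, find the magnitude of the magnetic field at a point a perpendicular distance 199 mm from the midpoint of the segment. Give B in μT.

B ≈ 6.53 μT

For a finite straight segment, B = (μ₀I/4πd)(sinθ₁ + sinθ₂), where θ₁, θ₂ are the angles from the perpendicular to each end.
The perpendicular from the point meets the wire at its midpoint, so each end is L/2 = 0.4035 m away along the wire.
sinθ₁ = 0.4035/√(0.4035²+0.199²) = 0.8969; sinθ₂ = 0.4035/√(0.4035²+0.199²) = 0.8969.
B = (4π×10⁻⁷ × 7.25) / (4π × 0.199) × (0.8969 + 0.8969) = 6.53×10⁻⁶ T.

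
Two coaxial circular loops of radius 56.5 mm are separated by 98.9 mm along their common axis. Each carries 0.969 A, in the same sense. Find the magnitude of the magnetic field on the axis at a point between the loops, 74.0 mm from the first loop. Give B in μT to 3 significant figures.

Each loop contributes B = μ₀IR²/[2(R²+z²)^(3/2)] on the axis, with z measured from that loop.
Loop 1 (z = 0.074 m): B₁ = 2.41×10⁻⁶ T. Loop 2 (z = 0.0249 m): B₂ = 8.26×10⁻⁶ T.
The fields add: B = B₁ + B₂ = 1.07×10⁻⁵ T.

B ≈ 10.7 μT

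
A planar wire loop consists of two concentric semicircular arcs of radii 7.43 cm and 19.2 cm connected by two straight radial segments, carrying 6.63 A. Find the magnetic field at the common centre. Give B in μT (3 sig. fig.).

The radial connectors point toward the centre, so dl × r̂ = 0 and they contribute nothing.
Each semicircle gives μ₀I/(4R): inner arc 2.80×10⁻⁵ T, outer arc 1.08×10⁻⁵ T.
The two arcs carry current in opposite angular senses, so their fields oppose: B = |2.80×10⁻⁵ − 1.08×10⁻⁵| = 1.72×10⁻⁵ T.

B ≈ 17.2 μT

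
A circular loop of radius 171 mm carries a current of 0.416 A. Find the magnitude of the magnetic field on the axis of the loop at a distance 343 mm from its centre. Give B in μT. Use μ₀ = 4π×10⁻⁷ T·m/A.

B ≈ 0.136 μT

On the axis of a circular loop, B = μ₀IR² / [2(R²+z²)^(3/2)].
R² + z² = (0.171)² + (0.343)² = 0.1469 m², and (R²+z²)^(3/2) = 5.63×10⁻² m³.
B = (4π×10⁻⁷ × 0.416 × 0.02924) / (2 × 5.63×10⁻²) = 1.36×10⁻⁷ T.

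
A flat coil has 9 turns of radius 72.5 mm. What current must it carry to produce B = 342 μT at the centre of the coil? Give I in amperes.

For an N-turn coil, B = Nμ₀I/(2R) with R = 0.0725 m, so I = 2RB/(Nμ₀) = 2 × 0.0725 × 3.42×10⁻⁴ / (9 × 4π×10⁻⁷) = 4.38 A.

I ≈ 4.38 A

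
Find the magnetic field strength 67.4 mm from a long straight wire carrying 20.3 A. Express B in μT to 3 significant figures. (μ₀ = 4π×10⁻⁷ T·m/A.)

B ≈ 60.2 μT

For an infinitely long straight wire, B = μ₀I/(2πd).
B = (4π×10⁻⁷ × 20.3) / (2π × 0.0674) = 6.02×10⁻⁵ T.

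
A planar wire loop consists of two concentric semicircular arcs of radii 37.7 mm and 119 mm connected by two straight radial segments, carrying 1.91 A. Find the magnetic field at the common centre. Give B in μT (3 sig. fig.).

The radial connectors point toward the centre, so dl × r̂ = 0 and they contribute nothing.
Each semicircle gives μ₀I/(4R): inner arc 1.59×10⁻⁵ T, outer arc 5.04×10⁻⁶ T.
The two arcs carry current in opposite angular senses, so their fields oppose: B = |1.59×10⁻⁵ − 5.04×10⁻⁶| = 1.09×10⁻⁵ T.

B ≈ 10.9 μT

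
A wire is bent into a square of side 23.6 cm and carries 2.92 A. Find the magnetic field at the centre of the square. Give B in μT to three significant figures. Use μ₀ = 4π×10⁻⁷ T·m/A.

Each side is a finite straight segment at perpendicular distance d = a/(2 tan(π/4)) = 0.118 m from the centre, with end-angles ±π/4.
One side contributes B₁ = (μ₀I/4πd)·2 sin(π/4) = 3.50×10⁻⁶ T.
All 4 sides add in the same direction: B = 4 × 3.50×10⁻⁶ = 1.40×10⁻⁵ T.

B ≈ 14.0 μT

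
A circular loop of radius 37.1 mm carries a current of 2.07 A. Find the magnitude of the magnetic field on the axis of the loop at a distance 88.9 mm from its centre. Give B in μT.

B ≈ 2.00 μT

On the axis of a circular loop, B = μ₀IR² / [2(R²+z²)^(3/2)].
R² + z² = (0.0371)² + (0.0889)² = 0.00928 m², and (R²+z²)^(3/2) = 8.94×10⁻⁴ m³.
B = (4π×10⁻⁷ × 2.07 × 0.001376) / (2 × 8.94×10⁻⁴) = 2.00×10⁻⁶ T.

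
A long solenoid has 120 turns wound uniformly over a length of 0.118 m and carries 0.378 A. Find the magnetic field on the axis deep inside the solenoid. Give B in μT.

Inside a long solenoid, B = μ₀nI with n = 1017 turns/m.
B = 4π×10⁻⁷ × 1017 × 0.378 = 4.83×10⁻⁴ T.

B ≈ 483 μT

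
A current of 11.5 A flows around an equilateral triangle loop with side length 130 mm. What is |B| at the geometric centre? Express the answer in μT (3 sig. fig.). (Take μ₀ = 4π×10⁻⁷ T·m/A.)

B ≈ 159 μT

Each side is a finite straight segment at perpendicular distance d = a/(2 tan(π/3)) = 0.03753 m from the centre, with end-angles ±π/3.
One side contributes B₁ = (μ₀I/4πd)·2 sin(π/3) = 5.31×10⁻⁵ T.
All 3 sides add in the same direction: B = 3 × 5.31×10⁻⁵ = 1.59×10⁻⁴ T.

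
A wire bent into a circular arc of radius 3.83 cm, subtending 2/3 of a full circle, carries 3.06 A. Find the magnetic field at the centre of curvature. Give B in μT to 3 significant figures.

The Biot–Savart field of a circular arc at its centre is B = μ₀Iφ/(4πR), with φ = 4.189 rad.
B = (4π×10⁻⁷ × 3.06 × 4.189) / (4π × 0.0383) = 3.35×10⁻⁵ T.

B ≈ 33.5 μT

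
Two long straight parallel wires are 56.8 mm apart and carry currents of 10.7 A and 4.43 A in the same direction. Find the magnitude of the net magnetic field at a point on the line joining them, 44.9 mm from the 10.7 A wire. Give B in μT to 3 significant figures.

Each long wire gives B = μ₀I/(2πd). Distances are d₁ = 0.0449 m and d₂ = 0.0119 m.
B₁ = 4.77×10⁻⁵ T, B₂ = 7.45×10⁻⁵ T.
Between parallel currents the two contributions point in opposite directions, so they subtract. B = |B₁ − B₂| = |4.77×10⁻⁵ − 7.45×10⁻⁵| = 2.68×10⁻⁵ T.

B ≈ 26.8 μT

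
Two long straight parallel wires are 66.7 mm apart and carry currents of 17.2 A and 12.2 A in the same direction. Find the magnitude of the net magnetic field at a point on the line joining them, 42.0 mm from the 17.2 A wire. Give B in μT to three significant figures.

B ≈ 16.9 μT

Each long wire gives B = μ₀I/(2πd). Distances are d₁ = 0.042 m and d₂ = 0.0247 m.
B₁ = 8.19×10⁻⁵ T, B₂ = 9.88×10⁻⁵ T.
Between parallel currents the two contributions point in opposite directions, so they subtract. B = |B₁ − B₂| = |8.19×10⁻⁵ − 9.88×10⁻⁵| = 1.69×10⁻⁵ T.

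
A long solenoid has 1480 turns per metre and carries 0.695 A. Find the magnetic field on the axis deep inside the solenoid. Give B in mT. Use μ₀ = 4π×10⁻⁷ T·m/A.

Inside a long solenoid, B = μ₀nI with n = 1480 turns/m.
B = 4π×10⁻⁷ × 1480 × 0.695 = 1.29×10⁻³ T.

B ≈ 1.29 mT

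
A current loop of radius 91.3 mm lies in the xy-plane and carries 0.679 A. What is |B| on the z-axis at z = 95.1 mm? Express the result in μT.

B ≈ 1.55 μT

On the axis of a circular loop, B = μ₀IR² / [2(R²+z²)^(3/2)].
R² + z² = (0.0913)² + (0.0951)² = 0.01738 m², and (R²+z²)^(3/2) = 2.29×10⁻³ m³.
B = (4π×10⁻⁷ × 0.679 × 0.008336) / (2 × 2.29×10⁻³) = 1.55×10⁻⁶ T.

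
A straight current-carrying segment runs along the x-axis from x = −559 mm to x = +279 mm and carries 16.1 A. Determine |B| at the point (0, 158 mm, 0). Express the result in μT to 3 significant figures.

B ≈ 18.7 μT

For a finite straight segment, B = (μ₀I/4πd)(sinθ₁ + sinθ₂), where θ₁, θ₂ are the angles from the perpendicular to each end.
The perpendicular distance is d = 0.158 m; the end-offsets along the wire are a = 0.559 m and b = 0.279 m.
sinθ₁ = 0.559/√(0.559²+0.158²) = 0.9623; sinθ₂ = 0.279/√(0.279²+0.158²) = 0.8702.
B = (4π×10⁻⁷ × 16.1) / (4π × 0.158) × (0.9623 + 0.8702) = 1.87×10⁻⁵ T.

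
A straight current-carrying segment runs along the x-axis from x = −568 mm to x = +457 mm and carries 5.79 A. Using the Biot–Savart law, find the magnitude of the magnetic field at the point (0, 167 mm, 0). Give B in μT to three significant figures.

B ≈ 6.58 μT

For a finite straight segment, B = (μ₀I/4πd)(sinθ₁ + sinθ₂), where θ₁, θ₂ are the angles from the perpendicular to each end.
The perpendicular distance is d = 0.167 m; the end-offsets along the wire are a = 0.568 m and b = 0.457 m.
sinθ₁ = 0.568/√(0.568²+0.167²) = 0.9594; sinθ₂ = 0.457/√(0.457²+0.167²) = 0.9393.
B = (4π×10⁻⁷ × 5.79) / (4π × 0.167) × (0.9594 + 0.9393) = 6.58×10⁻⁶ T.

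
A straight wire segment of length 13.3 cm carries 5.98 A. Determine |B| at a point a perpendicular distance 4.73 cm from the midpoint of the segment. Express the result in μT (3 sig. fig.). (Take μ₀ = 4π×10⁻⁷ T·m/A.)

B ≈ 20.6 μT

For a finite straight segment, B = (μ₀I/4πd)(sinθ₁ + sinθ₂), where θ₁, θ₂ are the angles from the perpendicular to each end.
The perpendicular from the point meets the wire at its midpoint, so each end is L/2 = 0.0665 m away along the wire.
sinθ₁ = 0.0665/√(0.0665²+0.0473²) = 0.8149; sinθ₂ = 0.0665/√(0.0665²+0.0473²) = 0.8149.
B = (4π×10⁻⁷ × 5.98) / (4π × 0.0473) × (0.8149 + 0.8149) = 2.06×10⁻⁵ T.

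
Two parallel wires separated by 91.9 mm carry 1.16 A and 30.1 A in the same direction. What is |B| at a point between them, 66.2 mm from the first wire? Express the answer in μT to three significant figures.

Each long wire gives B = μ₀I/(2πd). Distances are d₁ = 0.0662 m and d₂ = 0.0257 m.
B₁ = 3.50×10⁻⁶ T, B₂ = 2.34×10⁻⁴ T.
Between parallel currents the two contributions point in opposite directions, so they subtract. B = |B₁ − B₂| = |3.50×10⁻⁶ − 2.34×10⁻⁴| = 2.31×10⁻⁴ T.

B ≈ 231 μT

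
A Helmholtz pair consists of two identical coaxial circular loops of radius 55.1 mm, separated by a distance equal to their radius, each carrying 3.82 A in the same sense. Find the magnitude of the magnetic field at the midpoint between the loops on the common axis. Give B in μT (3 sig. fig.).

Each loop contributes B = μ₀IR²/[2(R²+z²)^(3/2)] on the axis, with z measured from that loop.
Loop 1 (z = 0.02755 m): B₁ = 3.12×10⁻⁵ T. Loop 2 (z = 0.02755 m): B₂ = 3.12×10⁻⁵ T.
The fields add: B = B₁ + B₂ = 6.23×10⁻⁵ T.

B ≈ 62.3 μT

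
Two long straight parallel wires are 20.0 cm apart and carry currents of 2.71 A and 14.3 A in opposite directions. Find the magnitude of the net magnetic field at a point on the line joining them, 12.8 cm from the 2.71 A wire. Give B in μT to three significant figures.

B ≈ 44.0 μT

Each long wire gives B = μ₀I/(2πd). Distances are d₁ = 0.128 m and d₂ = 0.072 m.
B₁ = 4.23×10⁻⁶ T, B₂ = 3.97×10⁻⁵ T.
Between antiparallel currents both contributions point the same way, so they add. B = B₁ + B₂ = 4.23×10⁻⁶ + 3.97×10⁻⁵ = 4.40×10⁻⁵ T.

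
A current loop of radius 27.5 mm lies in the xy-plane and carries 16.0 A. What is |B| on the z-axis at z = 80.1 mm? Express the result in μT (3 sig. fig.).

B ≈ 12.5 μT

On the axis of a circular loop, B = μ₀IR² / [2(R²+z²)^(3/2)].
R² + z² = (0.0275)² + (0.0801)² = 0.007172 m², and (R²+z²)^(3/2) = 6.07×10⁻⁴ m³.
B = (4π×10⁻⁷ × 16.0 × 0.0007562) / (2 × 6.07×10⁻⁴) = 1.25×10⁻⁵ T.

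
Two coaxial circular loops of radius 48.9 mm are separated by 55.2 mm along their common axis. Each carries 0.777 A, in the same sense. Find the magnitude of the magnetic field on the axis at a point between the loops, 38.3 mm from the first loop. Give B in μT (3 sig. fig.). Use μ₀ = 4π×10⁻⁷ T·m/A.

B ≈ 13.3 μT

Each loop contributes B = μ₀IR²/[2(R²+z²)^(3/2)] on the axis, with z measured from that loop.
Loop 1 (z = 0.0383 m): B₁ = 4.87×10⁻⁶ T. Loop 2 (z = 0.0169 m): B₂ = 8.43×10⁻⁶ T.
The fields add: B = B₁ + B₂ = 1.33×10⁻⁵ T.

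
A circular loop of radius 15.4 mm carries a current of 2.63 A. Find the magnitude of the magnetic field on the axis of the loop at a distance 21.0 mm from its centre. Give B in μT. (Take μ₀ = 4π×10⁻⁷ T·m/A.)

On the axis of a circular loop, B = μ₀IR² / [2(R²+z²)^(3/2)].
R² + z² = (0.0154)² + (0.021)² = 0.0006782 m², and (R²+z²)^(3/2) = 1.77×10⁻⁵ m³.
B = (4π×10⁻⁷ × 2.63 × 0.0002372) / (2 × 1.77×10⁻⁵) = 2.22×10⁻⁵ T.

B ≈ 22.2 μT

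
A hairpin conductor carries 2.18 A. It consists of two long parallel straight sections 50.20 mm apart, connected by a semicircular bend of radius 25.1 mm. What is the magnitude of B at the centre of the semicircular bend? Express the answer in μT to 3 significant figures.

The semicircular arc contributes B_arc = μ₀I·π/(4πR) = μ₀I/(4R) = 2.73×10⁻⁵ T.
Each semi-infinite lead is at perpendicular distance R = 0.0251 m from the centre, with the perpendicular foot at its near end, so it contributes μ₀I/(4πR); both point the same way, together 1.74×10⁻⁵ T.
Arc and leads all point the same direction: B = 2.73×10⁻⁵ + 1.74×10⁻⁵ = 4.47×10⁻⁵ T.

B ≈ 44.7 μT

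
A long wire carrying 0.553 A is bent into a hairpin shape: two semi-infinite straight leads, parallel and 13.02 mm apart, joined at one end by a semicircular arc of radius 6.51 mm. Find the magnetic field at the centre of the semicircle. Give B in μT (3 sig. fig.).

B ≈ 43.7 μT

The semicircular arc contributes B_arc = μ₀I·π/(4πR) = μ₀I/(4R) = 2.67×10⁻⁵ T.
Each semi-infinite lead is at perpendicular distance R = 0.00651 m from the centre, with the perpendicular foot at its near end, so it contributes μ₀I/(4πR); both point the same way, together 1.70×10⁻⁵ T.
Arc and leads all point the same direction: B = 2.67×10⁻⁵ + 1.70×10⁻⁵ = 4.37×10⁻⁵ T.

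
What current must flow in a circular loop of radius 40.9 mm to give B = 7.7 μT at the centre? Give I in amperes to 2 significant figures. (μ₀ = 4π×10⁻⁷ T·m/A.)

I ≈ 0.50 A

At the centre of a circular loop B = μ₀I/(2R), so I = 2RB/μ₀.
With R = 0.0409 m, I = 2 × 0.0409 × 7.70×10⁻⁶ / (4π×10⁻⁷) = 0.501 A.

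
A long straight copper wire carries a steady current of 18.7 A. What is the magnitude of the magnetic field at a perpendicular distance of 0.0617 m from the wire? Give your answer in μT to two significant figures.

For an infinitely long straight wire, B = μ₀I/(2πd).
B = (4π×10⁻⁷ × 18.7) / (2π × 0.0617) = 6.06×10⁻⁵ T.

B ≈ 61 μT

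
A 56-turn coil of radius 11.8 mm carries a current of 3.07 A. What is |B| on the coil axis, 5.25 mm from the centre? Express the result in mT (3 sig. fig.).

B ≈ 6.98 mT

For an N-turn flat coil, B = Nμ₀IR²/[2(R²+z²)^(3/2)] with R = 0.0118 m, z = 0.00525 m.
B = 56 × 1.25×10⁻⁴ T = 6.98×10⁻³ T.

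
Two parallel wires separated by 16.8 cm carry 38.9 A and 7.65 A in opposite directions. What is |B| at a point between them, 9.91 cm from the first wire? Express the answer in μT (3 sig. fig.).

B ≈ 101 μT

Each long wire gives B = μ₀I/(2πd). Distances are d₁ = 0.0991 m and d₂ = 0.0689 m.
B₁ = 7.85×10⁻⁵ T, B₂ = 2.22×10⁻⁵ T.
Between antiparallel currents both contributions point the same way, so they add. B = B₁ + B₂ = 7.85×10⁻⁵ + 2.22×10⁻⁵ = 1.01×10⁻⁴ T.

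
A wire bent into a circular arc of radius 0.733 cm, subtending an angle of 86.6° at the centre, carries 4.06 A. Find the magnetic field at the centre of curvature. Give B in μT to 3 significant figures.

B ≈ 83.7 μT

The Biot–Savart field of a circular arc at its centre is B = μ₀Iφ/(4πR), with φ = 1.511 rad.
B = (4π×10⁻⁷ × 4.06 × 1.511) / (4π × 0.00733) = 8.37×10⁻⁵ T.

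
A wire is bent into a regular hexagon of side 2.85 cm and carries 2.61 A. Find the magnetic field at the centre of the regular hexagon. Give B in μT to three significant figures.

B ≈ 63.4 μT

Each side is a finite straight segment at perpendicular distance d = a/(2 tan(π/6)) = 0.02468 m from the centre, with end-angles ±π/6.
One side contributes B₁ = (μ₀I/4πd)·2 sin(π/6) = 1.06×10⁻⁵ T.
All 6 sides add in the same direction: B = 6 × 1.06×10⁻⁵ = 6.34×10⁻⁵ T.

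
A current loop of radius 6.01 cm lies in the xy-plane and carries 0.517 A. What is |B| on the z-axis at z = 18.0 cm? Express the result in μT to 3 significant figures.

B ≈ 0.172 μT

On the axis of a circular loop, B = μ₀IR² / [2(R²+z²)^(3/2)].
R² + z² = (0.0601)² + (0.18)² = 0.03601 m², and (R²+z²)^(3/2) = 6.83×10⁻³ m³.
B = (4π×10⁻⁷ × 0.517 × 0.003612) / (2 × 6.83×10⁻³) = 1.72×10⁻⁷ T.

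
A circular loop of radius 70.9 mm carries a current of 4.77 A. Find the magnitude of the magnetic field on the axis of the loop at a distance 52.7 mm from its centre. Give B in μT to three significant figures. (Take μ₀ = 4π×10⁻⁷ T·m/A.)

B ≈ 21.9 μT

On the axis of a circular loop, B = μ₀IR² / [2(R²+z²)^(3/2)].
R² + z² = (0.0709)² + (0.0527)² = 0.007804 m², and (R²+z²)^(3/2) = 6.89×10⁻⁴ m³.
B = (4π×10⁻⁷ × 4.77 × 0.005027) / (2 × 6.89×10⁻⁴) = 2.19×10⁻⁵ T.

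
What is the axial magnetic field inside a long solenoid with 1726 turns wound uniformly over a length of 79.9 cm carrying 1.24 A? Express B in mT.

Inside a long solenoid, B = μ₀nI with n = 2160 turns/m.
B = 4π×10⁻⁷ × 2160 × 1.24 = 3.37×10⁻³ T.

B ≈ 3.37 mT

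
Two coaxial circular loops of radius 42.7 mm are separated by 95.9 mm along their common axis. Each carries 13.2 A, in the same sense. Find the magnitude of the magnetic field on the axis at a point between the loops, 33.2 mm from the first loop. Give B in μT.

Each loop contributes B = μ₀IR²/[2(R²+z²)^(3/2)] on the axis, with z measured from that loop.
Loop 1 (z = 0.0332 m): B₁ = 9.56×10⁻⁵ T. Loop 2 (z = 0.0627 m): B₂ = 3.46×10⁻⁵ T.
The fields add: B = B₁ + B₂ = 1.30×10⁻⁴ T.

B ≈ 130 μT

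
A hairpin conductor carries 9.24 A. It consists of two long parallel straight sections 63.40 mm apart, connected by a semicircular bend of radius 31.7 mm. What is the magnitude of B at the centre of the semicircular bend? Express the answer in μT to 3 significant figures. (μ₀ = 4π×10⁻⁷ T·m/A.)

B ≈ 150 μT

The semicircular arc contributes B_arc = μ₀I·π/(4πR) = μ₀I/(4R) = 9.16×10⁻⁵ T.
Each semi-infinite lead is at perpendicular distance R = 0.0317 m from the centre, with the perpendicular foot at its near end, so it contributes μ₀I/(4πR); both point the same way, together 5.83×10⁻⁵ T.
Arc and leads all point the same direction: B = 9.16×10⁻⁵ + 5.83×10⁻⁵ = 1.50×10⁻⁴ T.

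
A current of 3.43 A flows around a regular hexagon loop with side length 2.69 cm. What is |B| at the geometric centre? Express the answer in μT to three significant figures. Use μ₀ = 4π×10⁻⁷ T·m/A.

Each side is a finite straight segment at perpendicular distance d = a/(2 tan(π/6)) = 0.0233 m from the centre, with end-angles ±π/6.
One side contributes B₁ = (μ₀I/4πd)·2 sin(π/6) = 1.47×10⁻⁵ T.
All 6 sides add in the same direction: B = 6 × 1.47×10⁻⁵ = 8.83×10⁻⁵ T.

B ≈ 88.3 μT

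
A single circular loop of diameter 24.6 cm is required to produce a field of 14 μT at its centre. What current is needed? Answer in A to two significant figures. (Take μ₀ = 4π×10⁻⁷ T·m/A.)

I ≈ 2.7 A

At the centre of a circular loop B = μ₀I/(2R), so I = 2RB/μ₀.
With R = 0.123 m, I = 2 × 0.123 × 1.40×10⁻⁵ / (4π×10⁻⁷) = 2.74 A.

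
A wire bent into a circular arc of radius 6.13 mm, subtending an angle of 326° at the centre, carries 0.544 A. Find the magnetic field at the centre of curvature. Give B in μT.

The Biot–Savart field of a circular arc at its centre is B = μ₀Iφ/(4πR), with φ = 5.69 rad.
B = (4π×10⁻⁷ × 0.544 × 5.69) / (4π × 0.00613) = 5.05×10⁻⁵ T.

B ≈ 50.5 μT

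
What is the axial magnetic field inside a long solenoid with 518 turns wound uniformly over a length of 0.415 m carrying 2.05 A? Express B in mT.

Inside a long solenoid, B = μ₀nI with n = 1248 turns/m.
B = 4π×10⁻⁷ × 1248 × 2.05 = 3.22×10⁻³ T.

B ≈ 3.22 mT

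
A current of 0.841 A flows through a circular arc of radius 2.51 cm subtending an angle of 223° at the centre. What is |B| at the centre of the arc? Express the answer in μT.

B ≈ 13.0 μT

The Biot–Savart field of a circular arc at its centre is B = μ₀Iφ/(4πR), with φ = 3.892 rad.
B = (4π×10⁻⁷ × 0.841 × 3.892) / (4π × 0.0251) = 1.30×10⁻⁵ T.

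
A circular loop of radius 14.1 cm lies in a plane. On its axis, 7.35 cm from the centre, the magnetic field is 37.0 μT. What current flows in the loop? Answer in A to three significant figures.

I ≈ 11.9 A

On the axis of a loop, B = μ₀IR²/[2(R²+z²)^(3/2)], so I = 2B(R²+z²)^(3/2)/(μ₀R²).
R² + z² = 0.01988 + 0.005402 = 0.02528 m²; raised to 3/2 gives 4.02×10⁻³ m³.
I = 2 × 3.70×10⁻⁵ × 4.02×10⁻³ / (1.26×10⁻⁶ × 0.01988) = 11.9 A.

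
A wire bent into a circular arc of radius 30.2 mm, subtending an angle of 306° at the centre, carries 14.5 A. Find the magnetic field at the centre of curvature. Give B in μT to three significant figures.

B ≈ 256 μT

The Biot–Savart field of a circular arc at its centre is B = μ₀Iφ/(4πR), with φ = 5.341 rad.
B = (4π×10⁻⁷ × 14.5 × 5.341) / (4π × 0.0302) = 2.56×10⁻⁴ T.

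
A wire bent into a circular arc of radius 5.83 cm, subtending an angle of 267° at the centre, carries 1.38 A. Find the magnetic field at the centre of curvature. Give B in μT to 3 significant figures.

B ≈ 11.0 μT

The Biot–Savart field of a circular arc at its centre is B = μ₀Iφ/(4πR), with φ = 4.66 rad.
B = (4π×10⁻⁷ × 1.38 × 4.66) / (4π × 0.0583) = 1.10×10⁻⁵ T.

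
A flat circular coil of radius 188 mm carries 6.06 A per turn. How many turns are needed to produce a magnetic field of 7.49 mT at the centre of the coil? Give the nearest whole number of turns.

For an N-turn coil, B = Nμ₀I/(2R). A single turn gives B₁ = 2.03×10⁻⁵ T with R = 0.188 m.
N = B/B₁ = 7.49×10⁻³ / 2.03×10⁻⁵ = 369.82.

N = 370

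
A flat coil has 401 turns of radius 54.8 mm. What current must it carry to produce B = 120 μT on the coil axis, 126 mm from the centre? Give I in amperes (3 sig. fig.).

For an N-turn coil, B = Nμ₀IR²/[2(R²+z²)^(3/2)] with R = 0.0548 m, z = 0.126 m, so I = 2B(R²+z²)^(3/2)/(Nμ₀R²) = 2 × 1.20×10⁻⁴ × 2.59×10⁻³ / (401 × 4π×10⁻⁷ × 0.003003) = 0.411 A.

I ≈ 0.411 A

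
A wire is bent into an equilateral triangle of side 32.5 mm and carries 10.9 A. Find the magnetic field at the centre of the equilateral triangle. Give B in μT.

B ≈ 604 μT

Each side is a finite straight segment at perpendicular distance d = a/(2 tan(π/3)) = 0.009382 m from the centre, with end-angles ±π/3.
One side contributes B₁ = (μ₀I/4πd)·2 sin(π/3) = 2.01×10⁻⁴ T.
All 3 sides add in the same direction: B = 3 × 2.01×10⁻⁴ = 6.04×10⁻⁴ T.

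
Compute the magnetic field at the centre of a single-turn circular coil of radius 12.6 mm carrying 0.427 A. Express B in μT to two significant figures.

At the centre of a circular loop the Biot–Savart law gives B = μ₀I/(2R).
B = (4π×10⁻⁷ × 0.427) / (2 × 0.0126) = 2.13×10⁻⁵ T.

B ≈ 21 μT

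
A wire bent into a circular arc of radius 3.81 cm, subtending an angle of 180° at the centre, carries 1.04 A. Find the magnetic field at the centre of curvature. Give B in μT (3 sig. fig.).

The Biot–Savart field of a circular arc at its centre is B = μ₀Iφ/(4πR), with φ = 3.142 rad.
B = (4π×10⁻⁷ × 1.04 × 3.142) / (4π × 0.0381) = 8.58×10⁻⁶ T.

B ≈ 8.58 μT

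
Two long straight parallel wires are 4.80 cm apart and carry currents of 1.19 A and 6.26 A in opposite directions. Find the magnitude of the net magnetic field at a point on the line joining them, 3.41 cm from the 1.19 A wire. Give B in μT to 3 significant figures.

Each long wire gives B = μ₀I/(2πd). Distances are d₁ = 0.0341 m and d₂ = 0.0139 m.
B₁ = 6.98×10⁻⁶ T, B₂ = 9.01×10⁻⁵ T.
Between antiparallel currents both contributions point the same way, so they add. B = B₁ + B₂ = 6.98×10⁻⁶ + 9.01×10⁻⁵ = 9.71×10⁻⁵ T.

B ≈ 97.1 μT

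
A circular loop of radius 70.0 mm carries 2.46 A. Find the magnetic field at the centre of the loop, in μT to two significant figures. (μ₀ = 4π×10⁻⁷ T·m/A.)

B ≈ 22 μT

At the centre of a circular loop the Biot–Savart law gives B = μ₀I/(2R).
B = (4π×10⁻⁷ × 2.46) / (2 × 0.07) = 2.21×10⁻⁵ T.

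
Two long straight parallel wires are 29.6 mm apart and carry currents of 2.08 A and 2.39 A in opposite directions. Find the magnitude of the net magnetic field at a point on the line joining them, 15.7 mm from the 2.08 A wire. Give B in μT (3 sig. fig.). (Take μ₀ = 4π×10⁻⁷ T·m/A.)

Each long wire gives B = μ₀I/(2πd). Distances are d₁ = 0.0157 m and d₂ = 0.0139 m.
B₁ = 2.65×10⁻⁵ T, B₂ = 3.44×10⁻⁵ T.
Between antiparallel currents both contributions point the same way, so they add. B = B₁ + B₂ = 2.65×10⁻⁵ + 3.44×10⁻⁵ = 6.09×10⁻⁵ T.

B ≈ 60.9 μT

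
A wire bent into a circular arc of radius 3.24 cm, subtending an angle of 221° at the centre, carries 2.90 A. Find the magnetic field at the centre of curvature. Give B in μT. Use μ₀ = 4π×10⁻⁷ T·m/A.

The Biot–Savart field of a circular arc at its centre is B = μ₀Iφ/(4πR), with φ = 3.857 rad.
B = (4π×10⁻⁷ × 2.90 × 3.857) / (4π × 0.0324) = 3.45×10⁻⁵ T.

B ≈ 34.5 μT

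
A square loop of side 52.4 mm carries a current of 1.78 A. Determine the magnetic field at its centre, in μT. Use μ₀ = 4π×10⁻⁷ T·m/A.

Each side is a finite straight segment at perpendicular distance d = a/(2 tan(π/4)) = 0.0262 m from the centre, with end-angles ±π/4.
One side contributes B₁ = (μ₀I/4πd)·2 sin(π/4) = 9.61×10⁻⁶ T.
All 4 sides add in the same direction: B = 4 × 9.61×10⁻⁶ = 3.84×10⁻⁵ T.

B ≈ 38.4 μT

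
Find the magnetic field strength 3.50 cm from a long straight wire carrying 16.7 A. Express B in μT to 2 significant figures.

B ≈ 95 μT

For an infinitely long straight wire, B = μ₀I/(2πd).
B = (4π×10⁻⁷ × 16.7) / (2π × 0.035) = 9.54×10⁻⁵ T.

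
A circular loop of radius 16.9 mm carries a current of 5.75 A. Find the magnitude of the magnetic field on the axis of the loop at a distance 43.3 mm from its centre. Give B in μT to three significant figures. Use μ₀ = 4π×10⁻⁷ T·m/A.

B ≈ 10.3 μT

On the axis of a circular loop, B = μ₀IR² / [2(R²+z²)^(3/2)].
R² + z² = (0.0169)² + (0.0433)² = 0.002161 m², and (R²+z²)^(3/2) = 1.00×10⁻⁴ m³.
B = (4π×10⁻⁷ × 5.75 × 0.0002856) / (2 × 1.00×10⁻⁴) = 1.03×10⁻⁵ T.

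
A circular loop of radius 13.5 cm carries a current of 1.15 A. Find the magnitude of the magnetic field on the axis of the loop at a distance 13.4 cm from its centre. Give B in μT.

B ≈ 1.91 μT

On the axis of a circular loop, B = μ₀IR² / [2(R²+z²)^(3/2)].
R² + z² = (0.135)² + (0.134)² = 0.03618 m², and (R²+z²)^(3/2) = 6.88×10⁻³ m³.
B = (4π×10⁻⁷ × 1.15 × 0.01823) / (2 × 6.88×10⁻³) = 1.91×10⁻⁶ T.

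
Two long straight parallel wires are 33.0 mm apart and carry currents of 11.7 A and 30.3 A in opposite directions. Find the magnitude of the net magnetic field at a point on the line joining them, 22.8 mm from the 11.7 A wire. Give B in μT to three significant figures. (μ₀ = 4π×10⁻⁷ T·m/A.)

B ≈ 697 μT

Each long wire gives B = μ₀I/(2πd). Distances are d₁ = 0.0228 m and d₂ = 0.0102 m.
B₁ = 1.03×10⁻⁴ T, B₂ = 5.94×10⁻⁴ T.
Between antiparallel currents both contributions point the same way, so they add. B = B₁ + B₂ = 1.03×10⁻⁴ + 5.94×10⁻⁴ = 6.97×10⁻⁴ T.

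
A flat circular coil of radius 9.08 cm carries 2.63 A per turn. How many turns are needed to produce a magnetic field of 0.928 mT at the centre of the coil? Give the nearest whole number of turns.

N = 51

For an N-turn coil, B = Nμ₀I/(2R). A single turn gives B₁ = 1.82×10⁻⁵ T with R = 0.0908 m.
N = B/B₁ = 9.28×10⁻⁴ / 1.82×10⁻⁵ = 50.99.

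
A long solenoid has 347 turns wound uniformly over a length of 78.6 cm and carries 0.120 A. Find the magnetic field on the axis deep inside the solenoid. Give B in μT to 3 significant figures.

B ≈ 66.6 μT

Inside a long solenoid, B = μ₀nI with n = 441.5 turns/m.
B = 4π×10⁻⁷ × 441.5 × 0.120 = 6.66×10⁻⁵ T.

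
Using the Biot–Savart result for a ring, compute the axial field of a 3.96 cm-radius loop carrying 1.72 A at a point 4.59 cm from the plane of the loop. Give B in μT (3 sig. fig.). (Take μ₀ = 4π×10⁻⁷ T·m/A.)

B ≈ 7.61 μT

On the axis of a circular loop, B = μ₀IR² / [2(R²+z²)^(3/2)].
R² + z² = (0.0396)² + (0.0459)² = 0.003675 m², and (R²+z²)^(3/2) = 2.23×10⁻⁴ m³.
B = (4π×10⁻⁷ × 1.72 × 0.001568) / (2 × 2.23×10⁻⁴) = 7.61×10⁻⁶ T.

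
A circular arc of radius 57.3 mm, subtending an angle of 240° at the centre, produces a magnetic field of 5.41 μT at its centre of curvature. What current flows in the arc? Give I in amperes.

For a circular arc, B = μ₀Iφ/(4πR) with φ in radians; here φ = 4.189 rad.
So I = 4πRB/(μ₀φ) = 4π × 0.0573 × 5.41×10⁻⁶ / (4π×10⁻⁷ × 4.189) = 0.740 A.

I ≈ 0.740 A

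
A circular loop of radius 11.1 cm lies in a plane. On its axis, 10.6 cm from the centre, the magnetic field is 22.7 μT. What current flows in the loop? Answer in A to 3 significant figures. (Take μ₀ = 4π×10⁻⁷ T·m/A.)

I ≈ 10.6 A

On the axis of a loop, B = μ₀IR²/[2(R²+z²)^(3/2)], so I = 2B(R²+z²)^(3/2)/(μ₀R²).
R² + z² = 0.01232 + 0.01124 = 0.02356 m²; raised to 3/2 gives 3.62×10⁻³ m³.
I = 2 × 2.27×10⁻⁵ × 3.62×10⁻³ / (1.26×10⁻⁶ × 0.01232) = 10.6 A.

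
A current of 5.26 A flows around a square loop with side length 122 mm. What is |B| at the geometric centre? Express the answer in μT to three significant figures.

Each side is a finite straight segment at perpendicular distance d = a/(2 tan(π/4)) = 0.061 m from the centre, with end-angles ±π/4.
One side contributes B₁ = (μ₀I/4πd)·2 sin(π/4) = 1.22×10⁻⁵ T.
All 4 sides add in the same direction: B = 4 × 1.22×10⁻⁵ = 4.88×10⁻⁵ T.

B ≈ 48.8 μT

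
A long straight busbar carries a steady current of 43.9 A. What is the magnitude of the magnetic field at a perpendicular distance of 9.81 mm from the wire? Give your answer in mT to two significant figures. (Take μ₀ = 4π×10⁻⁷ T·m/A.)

B ≈ 0.90 mT

For an infinitely long straight wire, B = μ₀I/(2πd).
B = (4π×10⁻⁷ × 43.9) / (2π × 0.00981) = 8.95×10⁻⁴ T.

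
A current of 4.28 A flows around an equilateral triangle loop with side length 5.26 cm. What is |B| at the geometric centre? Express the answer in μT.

Each side is a finite straight segment at perpendicular distance d = a/(2 tan(π/3)) = 0.01518 m from the centre, with end-angles ±π/3.
One side contributes B₁ = (μ₀I/4πd)·2 sin(π/3) = 4.88×10⁻⁵ T.
All 3 sides add in the same direction: B = 3 × 4.88×10⁻⁵ = 1.46×10⁻⁴ T.

B ≈ 146 μT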